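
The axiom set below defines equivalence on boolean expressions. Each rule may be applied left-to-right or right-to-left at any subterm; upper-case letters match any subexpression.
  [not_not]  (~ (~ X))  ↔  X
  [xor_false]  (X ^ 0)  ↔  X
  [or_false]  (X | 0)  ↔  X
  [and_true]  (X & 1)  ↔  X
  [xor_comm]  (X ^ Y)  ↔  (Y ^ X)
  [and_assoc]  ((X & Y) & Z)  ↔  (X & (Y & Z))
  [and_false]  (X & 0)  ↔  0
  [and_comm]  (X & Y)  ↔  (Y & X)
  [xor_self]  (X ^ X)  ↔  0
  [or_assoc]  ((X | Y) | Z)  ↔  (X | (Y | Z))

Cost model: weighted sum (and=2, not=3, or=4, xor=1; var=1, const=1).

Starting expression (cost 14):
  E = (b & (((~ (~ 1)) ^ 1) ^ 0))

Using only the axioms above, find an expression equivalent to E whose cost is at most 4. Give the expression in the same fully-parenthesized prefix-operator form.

(b & 0)   [cost 4]

1. [not_not →] (~ (~ 1))  →  1;  E = (b & ((1 ^ 1) ^ 0))
2. [xor_false →] ((1 ^ 1) ^ 0)  →  (1 ^ 1);  E = (b & (1 ^ 1))
3. [xor_self →] (1 ^ 1)  →  0;  cost 4 ≤ 4, done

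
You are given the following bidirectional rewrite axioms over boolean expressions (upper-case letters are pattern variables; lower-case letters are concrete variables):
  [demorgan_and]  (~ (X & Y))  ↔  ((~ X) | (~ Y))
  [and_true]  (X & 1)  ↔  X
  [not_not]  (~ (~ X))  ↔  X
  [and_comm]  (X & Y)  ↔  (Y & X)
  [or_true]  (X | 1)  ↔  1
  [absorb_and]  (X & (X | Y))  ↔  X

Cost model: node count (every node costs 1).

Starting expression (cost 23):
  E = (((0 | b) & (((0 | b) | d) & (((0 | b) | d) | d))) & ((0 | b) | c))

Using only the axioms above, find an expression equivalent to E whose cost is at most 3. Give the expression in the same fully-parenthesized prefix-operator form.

(0 | b)   [cost 3]

(1) (((0 | b) | d) & (((0 | b) | d) | d))  =[absorb_and →]=  ((0 | b) | d)    ⊢ (((0 | b) & ((0 | b) | d)) & ((0 | b) | c))
(2) ((0 | b) & ((0 | b) | d))  =[absorb_and →]=  (0 | b)    ⊢ ((0 | b) & ((0 | b) | c))
(3) ((0 | b) & ((0 | b) | c))  =[absorb_and →]=  (0 | b)    ⊢ cost 3, within 3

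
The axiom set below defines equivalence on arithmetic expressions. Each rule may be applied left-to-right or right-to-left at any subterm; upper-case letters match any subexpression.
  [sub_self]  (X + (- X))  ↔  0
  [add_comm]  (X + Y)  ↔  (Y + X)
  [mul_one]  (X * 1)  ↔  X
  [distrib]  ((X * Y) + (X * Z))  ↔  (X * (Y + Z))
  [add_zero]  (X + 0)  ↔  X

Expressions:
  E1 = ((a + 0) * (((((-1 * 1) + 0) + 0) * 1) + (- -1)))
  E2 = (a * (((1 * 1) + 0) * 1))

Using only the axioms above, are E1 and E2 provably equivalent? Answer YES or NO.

The axioms are sound identities: if E1 ↔* E2 then E1 and E2 evaluate identically under any assignment.
Under a=1: E1 evaluates to 0, E2 to 1. Distinct ⇒ no rewrite sequence connects them.

NO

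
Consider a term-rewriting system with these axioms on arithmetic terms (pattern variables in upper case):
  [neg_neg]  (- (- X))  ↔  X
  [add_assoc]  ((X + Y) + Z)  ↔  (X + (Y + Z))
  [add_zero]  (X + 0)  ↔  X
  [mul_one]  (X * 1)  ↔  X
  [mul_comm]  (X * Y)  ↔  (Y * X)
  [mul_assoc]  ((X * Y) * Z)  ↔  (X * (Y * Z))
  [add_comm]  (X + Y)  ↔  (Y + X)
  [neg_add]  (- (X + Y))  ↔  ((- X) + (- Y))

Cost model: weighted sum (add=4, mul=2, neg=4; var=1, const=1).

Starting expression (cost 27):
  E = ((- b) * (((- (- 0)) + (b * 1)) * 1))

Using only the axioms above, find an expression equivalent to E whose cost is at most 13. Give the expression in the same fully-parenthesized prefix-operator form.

1. [mul_one →] (b * 1)  →  b;  E = ((- b) * (((- (- 0)) + b) * 1))
2. [neg_neg →] (- (- 0))  →  0;  E = ((- b) * ((0 + b) * 1))
3. [mul_one →] ((0 + b) * 1)  →  (0 + b);  cost 13 ≤ 13, done

((- b) * (0 + b))   [cost 13]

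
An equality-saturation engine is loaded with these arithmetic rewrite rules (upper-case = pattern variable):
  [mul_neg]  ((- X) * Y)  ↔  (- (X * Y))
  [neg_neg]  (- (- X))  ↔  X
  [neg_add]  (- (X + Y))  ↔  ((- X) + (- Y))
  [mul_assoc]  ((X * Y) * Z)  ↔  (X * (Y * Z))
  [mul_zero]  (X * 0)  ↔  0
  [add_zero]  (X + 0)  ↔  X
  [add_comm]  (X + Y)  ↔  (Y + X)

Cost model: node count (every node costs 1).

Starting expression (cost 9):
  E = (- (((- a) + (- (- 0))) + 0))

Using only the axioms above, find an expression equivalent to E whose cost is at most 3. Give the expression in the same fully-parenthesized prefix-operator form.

step 1: neg_neg (→) rewrites (- (- 0)) into 0, now (- (((- a) + 0) + 0))
step 2: add_zero (→) rewrites (((- a) + 0) + 0) into ((- a) + 0), now (- ((- a) + 0))
step 3: add_zero (→) rewrites ((- a) + 0) into (- a), reaching cost 3 (bound 3)

(- (- a))   [cost 3]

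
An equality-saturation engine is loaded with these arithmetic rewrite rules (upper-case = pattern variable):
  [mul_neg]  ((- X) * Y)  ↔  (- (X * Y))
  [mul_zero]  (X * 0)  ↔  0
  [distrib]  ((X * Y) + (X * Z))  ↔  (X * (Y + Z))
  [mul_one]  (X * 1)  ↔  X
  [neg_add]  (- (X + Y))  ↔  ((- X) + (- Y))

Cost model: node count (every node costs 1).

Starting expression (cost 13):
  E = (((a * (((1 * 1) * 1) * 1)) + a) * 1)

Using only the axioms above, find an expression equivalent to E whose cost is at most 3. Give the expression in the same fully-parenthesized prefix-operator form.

(a + a)   [cost 3]

(1) (((1 * 1) * 1) * 1)  =[mul_one →]=  ((1 * 1) * 1)    ⊢ (((a * ((1 * 1) * 1)) + a) * 1)
(2) (((a * ((1 * 1) * 1)) + a) * 1)  =[mul_one →]=  ((a * ((1 * 1) * 1)) + a)
(3) (1 * 1)  =[mul_one →]=  1    ⊢ ((a * (1 * 1)) + a)
(4) (1 * 1)  =[mul_one →]=  1    ⊢ ((a * 1) + a)
(5) (a * 1)  =[mul_one →]=  a    ⊢ cost 3, within 3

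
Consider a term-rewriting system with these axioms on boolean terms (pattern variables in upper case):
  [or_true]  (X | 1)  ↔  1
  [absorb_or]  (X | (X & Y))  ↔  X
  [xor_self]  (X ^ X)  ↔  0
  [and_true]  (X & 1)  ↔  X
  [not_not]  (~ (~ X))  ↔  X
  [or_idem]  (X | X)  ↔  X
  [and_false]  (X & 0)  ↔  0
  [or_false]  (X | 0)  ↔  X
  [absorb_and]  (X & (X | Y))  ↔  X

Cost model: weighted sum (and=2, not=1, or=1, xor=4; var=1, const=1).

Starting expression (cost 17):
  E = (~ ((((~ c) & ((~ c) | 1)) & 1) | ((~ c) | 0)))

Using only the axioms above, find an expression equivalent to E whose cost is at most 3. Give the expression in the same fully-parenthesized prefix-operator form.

1. [and_true →] (((~ c) & ((~ c) | 1)) & 1)  →  ((~ c) & ((~ c) | 1));  E = (~ (((~ c) & ((~ c) | 1)) | ((~ c) | 0)))
2. [absorb_and →] ((~ c) & ((~ c) | 1))  →  (~ c);  E = (~ ((~ c) | ((~ c) | 0)))
3. [or_false →] ((~ c) | 0)  →  (~ c);  E = (~ ((~ c) | (~ c)))
4. [or_idem →] ((~ c) | (~ c))  →  (~ c);  cost 3 ≤ 3, done

(~ (~ c))   [cost 3]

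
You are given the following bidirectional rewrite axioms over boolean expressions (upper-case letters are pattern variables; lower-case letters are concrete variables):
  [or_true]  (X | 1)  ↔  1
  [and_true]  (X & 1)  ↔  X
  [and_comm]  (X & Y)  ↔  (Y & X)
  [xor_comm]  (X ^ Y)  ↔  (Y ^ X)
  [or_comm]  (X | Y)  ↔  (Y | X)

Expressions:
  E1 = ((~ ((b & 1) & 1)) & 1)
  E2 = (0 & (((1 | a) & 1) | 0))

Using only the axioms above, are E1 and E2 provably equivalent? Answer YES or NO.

NO

Every axiom is a valid identity, so a rewrite proof would force E1 and E2 to agree under every assignment.
At a=0, b=0: E1 = 1 but E2 = 0; they differ, so no derivation exists.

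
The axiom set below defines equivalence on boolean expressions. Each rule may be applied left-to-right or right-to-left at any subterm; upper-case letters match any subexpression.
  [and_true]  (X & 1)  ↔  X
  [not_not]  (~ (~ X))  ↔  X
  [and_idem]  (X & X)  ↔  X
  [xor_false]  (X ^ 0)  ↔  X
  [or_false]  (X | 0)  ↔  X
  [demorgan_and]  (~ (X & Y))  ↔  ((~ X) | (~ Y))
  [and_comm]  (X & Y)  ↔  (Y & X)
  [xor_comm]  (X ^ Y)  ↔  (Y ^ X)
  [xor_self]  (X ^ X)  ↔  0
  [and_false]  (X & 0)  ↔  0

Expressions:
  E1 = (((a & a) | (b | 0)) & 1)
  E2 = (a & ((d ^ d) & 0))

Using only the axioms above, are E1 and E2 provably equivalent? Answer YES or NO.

NO

All listed rules preserve value, hence provable equivalence implies equal values everywhere; look for a separating assignment.
a=0, b=1, d=0 gives E1 ↦ 1, E2 ↦ 0; values differ ⇒ not provably equivalent.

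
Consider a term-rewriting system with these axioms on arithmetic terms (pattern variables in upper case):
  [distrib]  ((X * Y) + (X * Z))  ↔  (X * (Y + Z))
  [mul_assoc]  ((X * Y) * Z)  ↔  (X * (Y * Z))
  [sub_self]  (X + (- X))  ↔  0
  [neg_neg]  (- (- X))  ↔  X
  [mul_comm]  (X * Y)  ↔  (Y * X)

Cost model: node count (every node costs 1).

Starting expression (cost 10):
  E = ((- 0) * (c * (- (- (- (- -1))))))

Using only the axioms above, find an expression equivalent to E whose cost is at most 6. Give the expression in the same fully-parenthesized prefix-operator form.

((- 0) * (c * -1))   [cost 6]

1. [neg_neg →] (- (- (- -1)))  →  (- -1);  E = ((- 0) * (c * (- (- -1))))
2. [neg_neg →] (- (- -1))  →  -1;  cost 6 ≤ 6, done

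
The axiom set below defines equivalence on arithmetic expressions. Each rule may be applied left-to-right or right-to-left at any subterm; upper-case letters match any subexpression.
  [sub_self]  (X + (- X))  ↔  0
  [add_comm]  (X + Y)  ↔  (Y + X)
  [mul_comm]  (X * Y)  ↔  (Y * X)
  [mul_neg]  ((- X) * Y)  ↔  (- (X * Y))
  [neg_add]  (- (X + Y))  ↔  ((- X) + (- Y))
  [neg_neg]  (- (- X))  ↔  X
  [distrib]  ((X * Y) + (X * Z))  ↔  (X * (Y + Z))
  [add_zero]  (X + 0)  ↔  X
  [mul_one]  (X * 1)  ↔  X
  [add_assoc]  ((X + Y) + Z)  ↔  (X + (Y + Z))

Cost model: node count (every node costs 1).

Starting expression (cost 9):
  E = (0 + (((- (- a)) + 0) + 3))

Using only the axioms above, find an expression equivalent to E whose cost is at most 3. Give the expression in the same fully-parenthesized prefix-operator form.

(a + 3)   [cost 3]

(1) (- (- a))  =[neg_neg →]=  a    ⊢ (0 + ((a + 0) + 3))
(2) (a + 0)  =[add_zero →]=  a    ⊢ (0 + (a + 3))
(3) (0 + (a + 3))  =[add_comm →]=  ((a + 3) + 0)
(4) ((a + 3) + 0)  =[add_zero →]=  (a + 3)    ⊢ cost 3, within 3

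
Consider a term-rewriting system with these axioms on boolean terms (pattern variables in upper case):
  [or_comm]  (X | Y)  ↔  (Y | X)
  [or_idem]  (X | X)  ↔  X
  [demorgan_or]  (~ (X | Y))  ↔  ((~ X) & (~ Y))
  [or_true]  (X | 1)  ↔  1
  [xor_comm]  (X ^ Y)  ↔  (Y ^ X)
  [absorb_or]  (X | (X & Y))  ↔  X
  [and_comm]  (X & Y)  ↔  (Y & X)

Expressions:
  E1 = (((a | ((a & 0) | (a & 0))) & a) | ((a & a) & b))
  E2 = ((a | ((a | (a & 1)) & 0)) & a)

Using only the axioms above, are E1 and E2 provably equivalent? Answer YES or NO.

YES

1. [or_idem →] ((a & 0) | (a & 0))  →  (a & 0);  E1 = (((a | (a & 0)) & a) | ((a & a) & b))
2. [absorb_or →] (a | (a & 0))  →  a;  E1 = ((a & a) | ((a & a) & b))
3. [absorb_or →] ((a & a) | ((a & a) & b))  →  (a & a)
4. [absorb_or ←] a  →  (a | (a & 0));  E1 = (a & (a | (a & 0)))
5. [absorb_or ←] a  →  (a | (a & 1));  E1 = (a & (a | ((a | (a & 1)) & 0)))
6. [and_comm →] (a & (a | ((a | (a & 1)) & 0)))  →  ((a | ((a | (a & 1)) & 0)) & a);  this is E2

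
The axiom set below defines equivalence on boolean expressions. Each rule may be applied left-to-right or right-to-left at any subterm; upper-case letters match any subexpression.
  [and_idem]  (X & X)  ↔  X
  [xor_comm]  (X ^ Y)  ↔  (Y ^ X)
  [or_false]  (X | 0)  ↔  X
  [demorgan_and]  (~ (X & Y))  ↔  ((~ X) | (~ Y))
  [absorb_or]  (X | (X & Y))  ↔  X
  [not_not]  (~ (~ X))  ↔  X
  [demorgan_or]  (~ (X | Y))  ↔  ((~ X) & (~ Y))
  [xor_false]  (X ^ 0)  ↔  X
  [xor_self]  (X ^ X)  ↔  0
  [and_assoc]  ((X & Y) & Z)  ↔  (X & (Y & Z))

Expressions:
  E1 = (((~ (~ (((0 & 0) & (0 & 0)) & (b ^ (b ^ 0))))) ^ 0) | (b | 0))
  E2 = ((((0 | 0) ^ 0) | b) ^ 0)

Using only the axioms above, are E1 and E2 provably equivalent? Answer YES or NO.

step 1: not_not (→) rewrites (~ (~ (((0 & 0) & (0 & 0)) & (b ^ (b ^ 0))))) into (((0 & 0) & (0 & 0)) & (b ^ (b ^ 0))), now (((((0 & 0) & (0 & 0)) & (b ^ (b ^ 0))) ^ 0) | (b | 0))
step 2: or_false (→) rewrites (b | 0) into b, now (((((0 & 0) & (0 & 0)) & (b ^ (b ^ 0))) ^ 0) | b)
step 3: and_idem (→) rewrites ((0 & 0) & (0 & 0)) into (0 & 0), now ((((0 & 0) & (b ^ (b ^ 0))) ^ 0) | b)
step 4: xor_false (→) rewrites (b ^ 0) into b, now ((((0 & 0) & (b ^ b)) ^ 0) | b)
step 5: xor_false (→) rewrites (((0 & 0) & (b ^ b)) ^ 0) into ((0 & 0) & (b ^ b)), now (((0 & 0) & (b ^ b)) | b)
step 6: and_idem (→) rewrites (0 & 0) into 0, now ((0 & (b ^ b)) | b)
step 7: xor_self (→) rewrites (b ^ b) into 0, now ((0 & 0) | b)
step 8: and_idem (→) rewrites (0 & 0) into 0, now (0 | b)
step 9: or_false (←) rewrites 0 into (0 | 0), now ((0 | 0) | b)
step 10: xor_false (←) rewrites (0 | 0) into ((0 | 0) ^ 0), now (((0 | 0) ^ 0) | b)
step 11: xor_false (←) rewrites (((0 | 0) ^ 0) | b) into ((((0 | 0) ^ 0) | b) ^ 0), which is E2

YES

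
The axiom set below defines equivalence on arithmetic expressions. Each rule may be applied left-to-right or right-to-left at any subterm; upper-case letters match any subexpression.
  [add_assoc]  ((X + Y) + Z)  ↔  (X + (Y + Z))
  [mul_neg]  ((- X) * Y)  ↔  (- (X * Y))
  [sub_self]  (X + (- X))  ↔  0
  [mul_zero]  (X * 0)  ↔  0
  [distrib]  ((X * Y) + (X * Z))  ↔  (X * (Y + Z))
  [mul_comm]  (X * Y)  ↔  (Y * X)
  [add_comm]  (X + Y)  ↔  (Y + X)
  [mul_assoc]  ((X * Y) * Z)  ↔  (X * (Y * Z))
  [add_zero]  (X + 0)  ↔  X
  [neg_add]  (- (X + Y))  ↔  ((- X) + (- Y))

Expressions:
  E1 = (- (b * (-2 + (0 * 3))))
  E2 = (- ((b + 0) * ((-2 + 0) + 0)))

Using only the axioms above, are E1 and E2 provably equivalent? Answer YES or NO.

YES

(1) (0 * 3)  =[mul_comm →]=  (3 * 0)    ⊢ (- (b * (-2 + (3 * 0))))
(2) (3 * 0)  =[mul_zero →]=  0    ⊢ (- (b * (-2 + 0)))
(3) -2  =[add_zero ←]=  (-2 + 0)    ⊢ (- (b * ((-2 + 0) + 0)))
(4) b  =[add_zero ←]=  (b + 0)    ⊢ E2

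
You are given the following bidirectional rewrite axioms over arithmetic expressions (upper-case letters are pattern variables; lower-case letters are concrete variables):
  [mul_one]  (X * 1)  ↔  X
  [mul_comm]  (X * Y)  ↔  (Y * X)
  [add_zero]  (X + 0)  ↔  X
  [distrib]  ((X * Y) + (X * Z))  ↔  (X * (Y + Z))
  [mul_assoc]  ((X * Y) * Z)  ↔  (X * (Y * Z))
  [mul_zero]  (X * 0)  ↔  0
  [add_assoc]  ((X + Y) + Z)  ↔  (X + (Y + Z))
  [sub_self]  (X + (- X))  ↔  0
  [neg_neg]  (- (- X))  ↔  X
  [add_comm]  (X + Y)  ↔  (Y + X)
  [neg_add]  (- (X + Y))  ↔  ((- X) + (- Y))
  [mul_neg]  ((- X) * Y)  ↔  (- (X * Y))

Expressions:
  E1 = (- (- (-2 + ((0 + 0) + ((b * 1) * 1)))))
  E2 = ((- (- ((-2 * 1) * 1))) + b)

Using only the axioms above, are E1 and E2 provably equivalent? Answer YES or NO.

YES

(1) ((b * 1) * 1)  =[mul_one →]=  (b * 1)    ⊢ (- (- (-2 + ((0 + 0) + (b * 1)))))
(2) (0 + 0)  =[add_zero →]=  0    ⊢ (- (- (-2 + (0 + (b * 1)))))
(3) (0 + (b * 1))  =[add_comm →]=  ((b * 1) + 0)    ⊢ (- (- (-2 + ((b * 1) + 0))))
(4) ((b * 1) + 0)  =[add_zero →]=  (b * 1)    ⊢ (- (- (-2 + (b * 1))))
(5) (- (- (-2 + (b * 1))))  =[neg_neg →]=  (-2 + (b * 1))
(6) (b * 1)  =[mul_one →]=  b    ⊢ (-2 + b)
(7) -2  =[neg_neg ←]=  (- (- -2))    ⊢ ((- (- -2)) + b)
(8) -2  =[mul_one ←]=  (-2 * 1)    ⊢ ((- (- (-2 * 1))) + b)
(9) -2  =[mul_one ←]=  (-2 * 1)    ⊢ E2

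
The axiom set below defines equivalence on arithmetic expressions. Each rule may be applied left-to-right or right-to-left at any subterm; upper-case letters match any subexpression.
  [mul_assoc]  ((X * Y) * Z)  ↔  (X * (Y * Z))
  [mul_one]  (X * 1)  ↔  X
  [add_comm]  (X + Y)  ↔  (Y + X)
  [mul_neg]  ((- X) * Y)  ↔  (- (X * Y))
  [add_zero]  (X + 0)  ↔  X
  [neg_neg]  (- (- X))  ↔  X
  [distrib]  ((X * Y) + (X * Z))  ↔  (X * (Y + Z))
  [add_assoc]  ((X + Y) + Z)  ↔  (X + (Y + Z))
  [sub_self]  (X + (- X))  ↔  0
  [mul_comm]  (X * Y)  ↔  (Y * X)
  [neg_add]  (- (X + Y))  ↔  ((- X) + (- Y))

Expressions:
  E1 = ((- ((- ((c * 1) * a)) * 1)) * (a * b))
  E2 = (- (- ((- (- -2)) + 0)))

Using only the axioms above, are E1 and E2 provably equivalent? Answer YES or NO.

All listed rules preserve value, hence provable equivalence implies equal values everywhere; look for a separating assignment.
a=0, b=0, c=0 gives E1 ↦ 0, E2 ↦ -2; values differ ⇒ not provably equivalent.

NO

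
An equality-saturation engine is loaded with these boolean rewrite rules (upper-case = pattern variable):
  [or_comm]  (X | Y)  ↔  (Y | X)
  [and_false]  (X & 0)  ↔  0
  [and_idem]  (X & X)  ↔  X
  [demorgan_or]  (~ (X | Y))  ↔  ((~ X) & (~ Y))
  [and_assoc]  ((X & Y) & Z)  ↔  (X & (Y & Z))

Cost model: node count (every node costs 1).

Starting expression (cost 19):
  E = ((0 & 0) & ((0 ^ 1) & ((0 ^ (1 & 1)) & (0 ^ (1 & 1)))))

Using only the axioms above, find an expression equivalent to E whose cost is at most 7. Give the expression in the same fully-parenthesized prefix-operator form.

(1) ((0 ^ (1 & 1)) & (0 ^ (1 & 1)))  =[and_idem →]=  (0 ^ (1 & 1))    ⊢ ((0 & 0) & ((0 ^ 1) & (0 ^ (1 & 1))))
(2) (1 & 1)  =[and_idem →]=  1    ⊢ ((0 & 0) & ((0 ^ 1) & (0 ^ 1)))
(3) ((0 ^ 1) & (0 ^ 1))  =[and_idem →]=  (0 ^ 1)    ⊢ cost 7, within 7

((0 & 0) & (0 ^ 1))   [cost 7]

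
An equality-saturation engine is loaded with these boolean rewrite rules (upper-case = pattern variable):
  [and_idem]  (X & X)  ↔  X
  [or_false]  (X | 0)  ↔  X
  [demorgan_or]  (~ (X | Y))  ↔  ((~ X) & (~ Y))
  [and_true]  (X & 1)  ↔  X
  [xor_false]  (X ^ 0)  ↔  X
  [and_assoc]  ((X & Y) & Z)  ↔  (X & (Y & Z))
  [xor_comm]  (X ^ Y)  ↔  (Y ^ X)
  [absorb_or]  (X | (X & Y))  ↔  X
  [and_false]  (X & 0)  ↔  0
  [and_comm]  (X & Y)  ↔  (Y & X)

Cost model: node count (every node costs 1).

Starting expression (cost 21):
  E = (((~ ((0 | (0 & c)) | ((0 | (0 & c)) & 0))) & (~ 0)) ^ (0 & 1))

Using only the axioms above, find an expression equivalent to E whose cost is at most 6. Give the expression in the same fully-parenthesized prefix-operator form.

1. [absorb_or →] ((0 | (0 & c)) | ((0 | (0 & c)) & 0))  →  (0 | (0 & c));  E = (((~ (0 | (0 & c))) & (~ 0)) ^ (0 & 1))
2. [absorb_or →] (0 | (0 & c))  →  0;  E = (((~ 0) & (~ 0)) ^ (0 & 1))
3. [and_idem →] ((~ 0) & (~ 0))  →  (~ 0);  cost 6 ≤ 6, done

((~ 0) ^ (0 & 1))   [cost 6]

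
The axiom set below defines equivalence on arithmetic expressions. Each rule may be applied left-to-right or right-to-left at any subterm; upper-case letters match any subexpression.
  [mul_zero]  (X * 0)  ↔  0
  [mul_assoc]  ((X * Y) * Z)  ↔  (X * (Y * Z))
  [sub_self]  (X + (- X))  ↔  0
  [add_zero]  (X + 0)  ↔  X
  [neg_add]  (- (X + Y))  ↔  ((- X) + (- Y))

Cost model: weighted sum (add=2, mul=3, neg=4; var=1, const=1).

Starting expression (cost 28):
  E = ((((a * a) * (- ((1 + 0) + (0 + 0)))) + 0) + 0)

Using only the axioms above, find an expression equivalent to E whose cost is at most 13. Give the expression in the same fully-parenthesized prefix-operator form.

1. [add_zero →] ((((a * a) * (- ((1 + 0) + (0 + 0)))) + 0) + 0)  →  (((a * a) * (- ((1 + 0) + (0 + 0)))) + 0)
2. [add_zero →] (0 + 0)  →  0;  E = (((a * a) * (- ((1 + 0) + 0))) + 0)
3. [add_zero →] ((1 + 0) + 0)  →  (1 + 0);  E = (((a * a) * (- (1 + 0))) + 0)
4. [add_zero →] (((a * a) * (- (1 + 0))) + 0)  →  ((a * a) * (- (1 + 0)))
5. [add_zero →] (1 + 0)  →  1;  cost 13 ≤ 13, done

((a * a) * (- 1))   [cost 13]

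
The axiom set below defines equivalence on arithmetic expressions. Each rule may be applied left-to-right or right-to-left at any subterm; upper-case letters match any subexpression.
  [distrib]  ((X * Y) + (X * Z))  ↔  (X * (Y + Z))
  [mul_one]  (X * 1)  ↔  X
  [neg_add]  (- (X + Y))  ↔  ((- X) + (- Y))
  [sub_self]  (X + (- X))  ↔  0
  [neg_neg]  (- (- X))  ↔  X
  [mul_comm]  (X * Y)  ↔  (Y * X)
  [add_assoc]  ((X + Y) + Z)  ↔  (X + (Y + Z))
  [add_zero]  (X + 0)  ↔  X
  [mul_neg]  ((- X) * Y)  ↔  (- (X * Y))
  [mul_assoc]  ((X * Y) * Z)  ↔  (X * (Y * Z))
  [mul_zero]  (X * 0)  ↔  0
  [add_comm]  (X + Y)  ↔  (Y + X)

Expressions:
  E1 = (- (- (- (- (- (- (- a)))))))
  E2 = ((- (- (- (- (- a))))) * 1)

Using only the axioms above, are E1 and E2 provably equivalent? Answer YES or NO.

YES

1. [neg_neg →] (- (- (- (- (- a)))))  →  (- (- (- a)));  E1 = (- (- (- (- (- a)))))
2. [neg_neg →] (- (- a))  →  a;  E1 = (- (- (- a)))
3. [mul_one ←] (- (- (- a)))  →  ((- (- (- a))) * 1)
4. [neg_neg ←] (- (- (- a)))  →  (- (- (- (- (- a)))));  this is E2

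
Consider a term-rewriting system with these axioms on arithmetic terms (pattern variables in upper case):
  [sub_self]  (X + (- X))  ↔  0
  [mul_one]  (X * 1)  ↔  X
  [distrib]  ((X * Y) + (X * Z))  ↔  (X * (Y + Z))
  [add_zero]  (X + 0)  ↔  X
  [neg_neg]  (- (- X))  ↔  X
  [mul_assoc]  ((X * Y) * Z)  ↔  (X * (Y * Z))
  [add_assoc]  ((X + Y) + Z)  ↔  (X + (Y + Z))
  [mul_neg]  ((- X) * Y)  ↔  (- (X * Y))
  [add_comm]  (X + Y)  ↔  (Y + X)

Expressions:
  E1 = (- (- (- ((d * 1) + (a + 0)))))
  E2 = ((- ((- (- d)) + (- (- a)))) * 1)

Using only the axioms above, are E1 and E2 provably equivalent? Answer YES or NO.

YES

1. [mul_one →] (d * 1)  →  d;  E1 = (- (- (- (d + (a + 0)))))
2. [neg_neg →] (- (- (- (d + (a + 0)))))  →  (- (d + (a + 0)))
3. [add_zero →] (a + 0)  →  a;  E1 = (- (d + a))
4. [neg_neg ←] a  →  (- (- a));  E1 = (- (d + (- (- a))))
5. [mul_one ←] (- (d + (- (- a))))  →  ((- (d + (- (- a)))) * 1)
6. [neg_neg ←] d  →  (- (- d));  this is E2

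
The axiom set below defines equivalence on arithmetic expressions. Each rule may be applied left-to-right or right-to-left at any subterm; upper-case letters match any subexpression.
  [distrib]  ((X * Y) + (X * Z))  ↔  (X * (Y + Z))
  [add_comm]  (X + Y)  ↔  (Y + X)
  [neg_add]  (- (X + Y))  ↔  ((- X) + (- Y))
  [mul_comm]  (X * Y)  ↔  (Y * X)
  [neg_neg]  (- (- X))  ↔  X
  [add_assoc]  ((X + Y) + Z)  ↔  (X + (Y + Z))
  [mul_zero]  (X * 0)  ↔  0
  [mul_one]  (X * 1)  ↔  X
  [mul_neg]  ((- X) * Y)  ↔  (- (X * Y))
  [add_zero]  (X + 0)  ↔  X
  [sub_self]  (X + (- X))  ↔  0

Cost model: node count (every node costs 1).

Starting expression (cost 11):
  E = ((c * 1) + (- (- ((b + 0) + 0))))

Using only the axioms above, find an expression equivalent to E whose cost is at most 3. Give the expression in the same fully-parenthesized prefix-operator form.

(c + b)   [cost 3]

step 1: neg_neg (→) rewrites (- (- ((b + 0) + 0))) into ((b + 0) + 0), now ((c * 1) + ((b + 0) + 0))
step 2: add_zero (→) rewrites ((b + 0) + 0) into (b + 0), now ((c * 1) + (b + 0))
step 3: mul_one (→) rewrites (c * 1) into c, now (c + (b + 0))
step 4: add_zero (→) rewrites (b + 0) into b, reaching cost 3 (bound 3)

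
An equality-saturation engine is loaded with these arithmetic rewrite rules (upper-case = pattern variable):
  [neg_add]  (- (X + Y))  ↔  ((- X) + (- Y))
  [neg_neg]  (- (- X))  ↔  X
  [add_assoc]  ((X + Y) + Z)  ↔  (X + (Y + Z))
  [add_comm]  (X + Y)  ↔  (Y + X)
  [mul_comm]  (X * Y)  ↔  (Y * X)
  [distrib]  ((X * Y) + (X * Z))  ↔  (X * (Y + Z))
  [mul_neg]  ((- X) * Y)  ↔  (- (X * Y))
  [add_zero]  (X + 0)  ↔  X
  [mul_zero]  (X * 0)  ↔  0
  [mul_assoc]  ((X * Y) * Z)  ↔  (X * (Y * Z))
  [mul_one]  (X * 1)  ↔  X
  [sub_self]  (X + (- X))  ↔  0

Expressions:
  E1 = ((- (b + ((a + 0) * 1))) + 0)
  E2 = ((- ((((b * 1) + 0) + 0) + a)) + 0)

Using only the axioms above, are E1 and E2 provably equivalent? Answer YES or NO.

step 1: add_zero (→) rewrites (a + 0) into a, now ((- (b + (a * 1))) + 0)
step 2: add_zero (→) rewrites ((- (b + (a * 1))) + 0) into (- (b + (a * 1)))
step 3: mul_one (→) rewrites (a * 1) into a, now (- (b + a))
step 4: add_zero (←) rewrites b into (b + 0), now (- ((b + 0) + a))
step 5: add_zero (←) rewrites b into (b + 0), now (- (((b + 0) + 0) + a))
step 6: mul_one (←) rewrites b into (b * 1), now (- ((((b * 1) + 0) + 0) + a))
step 7: add_zero (←) rewrites (- ((((b * 1) + 0) + 0) + a)) into ((- ((((b * 1) + 0) + 0) + a)) + 0), which is E2

YES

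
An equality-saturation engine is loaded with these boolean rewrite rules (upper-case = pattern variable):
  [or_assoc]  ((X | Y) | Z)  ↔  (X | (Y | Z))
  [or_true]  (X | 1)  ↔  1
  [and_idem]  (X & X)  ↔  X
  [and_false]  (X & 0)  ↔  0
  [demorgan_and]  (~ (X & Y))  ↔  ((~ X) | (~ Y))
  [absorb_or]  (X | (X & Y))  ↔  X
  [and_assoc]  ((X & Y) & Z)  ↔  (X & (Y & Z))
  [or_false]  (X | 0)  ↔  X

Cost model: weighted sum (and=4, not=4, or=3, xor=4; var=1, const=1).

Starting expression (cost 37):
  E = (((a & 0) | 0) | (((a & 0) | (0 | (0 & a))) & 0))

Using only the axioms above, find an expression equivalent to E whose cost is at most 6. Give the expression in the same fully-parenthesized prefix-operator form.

1. [absorb_or →] (0 | (0 & a))  →  0;  E = (((a & 0) | 0) | (((a & 0) | 0) & 0))
2. [absorb_or →] (((a & 0) | 0) | (((a & 0) | 0) & 0))  →  ((a & 0) | 0)
3. [or_false →] ((a & 0) | 0)  →  (a & 0);  cost 6 ≤ 6, done

(a & 0)   [cost 6]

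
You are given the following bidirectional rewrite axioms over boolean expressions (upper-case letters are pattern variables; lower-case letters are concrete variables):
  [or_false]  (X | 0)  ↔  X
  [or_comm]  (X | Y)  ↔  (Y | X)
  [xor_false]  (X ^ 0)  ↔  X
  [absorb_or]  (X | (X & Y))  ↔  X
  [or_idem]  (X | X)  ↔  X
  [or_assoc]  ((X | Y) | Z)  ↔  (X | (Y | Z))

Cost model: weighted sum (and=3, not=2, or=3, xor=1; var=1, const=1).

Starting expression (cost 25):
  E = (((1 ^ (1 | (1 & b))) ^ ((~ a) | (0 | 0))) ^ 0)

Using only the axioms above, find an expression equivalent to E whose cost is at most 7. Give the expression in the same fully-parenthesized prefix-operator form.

(1) (1 | (1 & b))  =[absorb_or →]=  1    ⊢ (((1 ^ 1) ^ ((~ a) | (0 | 0))) ^ 0)
(2) (0 | 0)  =[or_idem →]=  0    ⊢ (((1 ^ 1) ^ ((~ a) | 0)) ^ 0)
(3) (((1 ^ 1) ^ ((~ a) | 0)) ^ 0)  =[xor_false →]=  ((1 ^ 1) ^ ((~ a) | 0))
(4) ((~ a) | 0)  =[or_false →]=  (~ a)    ⊢ cost 7, within 7

((1 ^ 1) ^ (~ a))   [cost 7]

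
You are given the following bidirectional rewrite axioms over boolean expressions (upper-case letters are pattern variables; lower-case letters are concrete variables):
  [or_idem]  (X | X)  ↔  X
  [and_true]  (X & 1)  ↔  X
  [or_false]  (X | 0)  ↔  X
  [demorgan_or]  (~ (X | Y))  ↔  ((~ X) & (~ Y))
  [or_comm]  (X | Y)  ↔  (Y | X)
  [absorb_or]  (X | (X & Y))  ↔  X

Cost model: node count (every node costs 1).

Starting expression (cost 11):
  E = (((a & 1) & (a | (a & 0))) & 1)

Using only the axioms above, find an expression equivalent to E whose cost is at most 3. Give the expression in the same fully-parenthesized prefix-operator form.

step 1: absorb_or (→) rewrites (a | (a & 0)) into a, now (((a & 1) & a) & 1)
step 2: and_true (→) rewrites (((a & 1) & a) & 1) into ((a & 1) & a)
step 3: and_true (→) rewrites (a & 1) into a, reaching cost 3 (bound 3)

(a & a)   [cost 3]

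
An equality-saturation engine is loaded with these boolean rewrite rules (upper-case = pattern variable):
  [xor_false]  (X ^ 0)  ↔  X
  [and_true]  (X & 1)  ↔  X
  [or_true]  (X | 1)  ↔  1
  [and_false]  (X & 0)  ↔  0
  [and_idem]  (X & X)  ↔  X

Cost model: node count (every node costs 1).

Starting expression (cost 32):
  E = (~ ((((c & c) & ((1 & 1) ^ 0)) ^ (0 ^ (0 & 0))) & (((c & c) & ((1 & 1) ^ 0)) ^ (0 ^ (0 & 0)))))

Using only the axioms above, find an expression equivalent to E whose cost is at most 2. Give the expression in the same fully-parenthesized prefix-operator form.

(~ c)   [cost 2]

1. [and_idem →] ((((c & c) & ((1 & 1) ^ 0)) ^ (0 ^ (0 & 0))) & (((c & c) & ((1 & 1) ^ 0)) ^ (0 ^ (0 & 0))))  →  (((c & c) & ((1 & 1) ^ 0)) ^ (0 ^ (0 & 0)));  E = (~ (((c & c) & ((1 & 1) ^ 0)) ^ (0 ^ (0 & 0))))
2. [xor_false →] ((1 & 1) ^ 0)  →  (1 & 1);  E = (~ (((c & c) & (1 & 1)) ^ (0 ^ (0 & 0))))
3. [and_idem →] (0 & 0)  →  0;  E = (~ (((c & c) & (1 & 1)) ^ (0 ^ 0)))
4. [and_idem →] (c & c)  →  c;  E = (~ ((c & (1 & 1)) ^ (0 ^ 0)))
5. [xor_false →] (0 ^ 0)  →  0;  E = (~ ((c & (1 & 1)) ^ 0))
6. [and_idem →] (1 & 1)  →  1;  E = (~ ((c & 1) ^ 0))
7. [and_true →] (c & 1)  →  c;  E = (~ (c ^ 0))
8. [xor_false →] (c ^ 0)  →  c;  cost 2 ≤ 2, done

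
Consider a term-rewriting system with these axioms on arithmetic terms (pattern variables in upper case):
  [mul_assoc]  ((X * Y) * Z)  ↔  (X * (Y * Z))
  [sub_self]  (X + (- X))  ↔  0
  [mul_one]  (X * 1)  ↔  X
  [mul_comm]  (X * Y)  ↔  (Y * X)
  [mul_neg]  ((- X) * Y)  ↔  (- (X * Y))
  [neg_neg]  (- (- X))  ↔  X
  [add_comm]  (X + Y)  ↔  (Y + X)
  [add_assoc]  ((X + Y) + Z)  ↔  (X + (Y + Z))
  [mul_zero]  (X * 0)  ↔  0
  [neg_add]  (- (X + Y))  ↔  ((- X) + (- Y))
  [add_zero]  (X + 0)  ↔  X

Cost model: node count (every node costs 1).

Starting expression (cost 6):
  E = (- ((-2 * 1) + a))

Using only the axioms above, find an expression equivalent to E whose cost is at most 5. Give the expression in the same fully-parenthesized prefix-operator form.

step 1: mul_one (→) rewrites (-2 * 1) into -2, reaching cost 4 (bound 5)

(- (-2 + a))   [cost 4]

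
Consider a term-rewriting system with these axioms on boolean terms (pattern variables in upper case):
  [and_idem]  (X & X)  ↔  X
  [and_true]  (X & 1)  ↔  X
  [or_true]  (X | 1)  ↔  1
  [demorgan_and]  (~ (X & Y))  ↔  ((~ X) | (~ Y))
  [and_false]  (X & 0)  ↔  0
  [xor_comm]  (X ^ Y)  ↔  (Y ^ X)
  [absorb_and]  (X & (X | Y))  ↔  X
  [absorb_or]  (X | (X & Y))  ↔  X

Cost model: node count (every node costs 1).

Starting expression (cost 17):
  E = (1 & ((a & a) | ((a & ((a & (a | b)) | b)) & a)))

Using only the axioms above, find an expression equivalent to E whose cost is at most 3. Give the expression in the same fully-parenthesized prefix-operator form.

1. [absorb_and →] (a & (a | b))  →  a;  E = (1 & ((a & a) | ((a & (a | b)) & a)))
2. [absorb_and →] (a & (a | b))  →  a;  E = (1 & ((a & a) | (a & a)))
3. [and_idem →] (a & a)  →  a;  E = (1 & (a | (a & a)))
4. [absorb_or →] (a | (a & a))  →  a;  cost 3 ≤ 3, done

(1 & a)   [cost 3]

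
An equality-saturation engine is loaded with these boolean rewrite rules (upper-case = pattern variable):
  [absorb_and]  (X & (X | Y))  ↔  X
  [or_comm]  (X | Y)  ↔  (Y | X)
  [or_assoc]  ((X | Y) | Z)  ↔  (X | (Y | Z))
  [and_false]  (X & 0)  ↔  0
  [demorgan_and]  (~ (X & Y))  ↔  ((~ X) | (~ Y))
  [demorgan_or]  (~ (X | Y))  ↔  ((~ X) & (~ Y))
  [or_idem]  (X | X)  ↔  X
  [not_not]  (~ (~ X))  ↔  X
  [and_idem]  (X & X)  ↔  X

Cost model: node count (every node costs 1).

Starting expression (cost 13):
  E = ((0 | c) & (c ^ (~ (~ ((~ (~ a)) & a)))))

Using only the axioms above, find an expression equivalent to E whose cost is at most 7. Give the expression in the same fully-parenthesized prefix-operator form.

((0 | c) & (c ^ a))   [cost 7]

step 1: not_not (→) rewrites (~ (~ ((~ (~ a)) & a))) into ((~ (~ a)) & a), now ((0 | c) & (c ^ ((~ (~ a)) & a)))
step 2: not_not (→) rewrites (~ (~ a)) into a, now ((0 | c) & (c ^ (a & a)))
step 3: and_idem (→) rewrites (a & a) into a, reaching cost 7 (bound 7)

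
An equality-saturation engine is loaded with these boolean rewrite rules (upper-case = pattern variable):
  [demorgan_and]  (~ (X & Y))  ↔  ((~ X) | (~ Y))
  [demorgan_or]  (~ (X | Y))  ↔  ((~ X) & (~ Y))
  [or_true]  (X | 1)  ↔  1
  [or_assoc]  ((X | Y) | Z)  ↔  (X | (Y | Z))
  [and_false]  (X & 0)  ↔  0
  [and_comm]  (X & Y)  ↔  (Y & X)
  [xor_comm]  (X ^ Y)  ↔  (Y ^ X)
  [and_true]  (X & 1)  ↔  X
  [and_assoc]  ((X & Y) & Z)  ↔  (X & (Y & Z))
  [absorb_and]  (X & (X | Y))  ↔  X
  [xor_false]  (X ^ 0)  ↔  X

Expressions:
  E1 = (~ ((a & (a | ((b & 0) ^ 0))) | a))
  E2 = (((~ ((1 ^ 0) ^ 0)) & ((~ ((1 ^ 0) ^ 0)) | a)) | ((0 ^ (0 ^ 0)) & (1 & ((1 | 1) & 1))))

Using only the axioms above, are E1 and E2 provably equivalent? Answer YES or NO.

NO

The axioms are sound identities: if E1 ↔* E2 then E1 and E2 evaluate identically under any assignment.
Under a=0, b=0: E1 evaluates to 1, E2 to 0. Distinct ⇒ no rewrite sequence connects them.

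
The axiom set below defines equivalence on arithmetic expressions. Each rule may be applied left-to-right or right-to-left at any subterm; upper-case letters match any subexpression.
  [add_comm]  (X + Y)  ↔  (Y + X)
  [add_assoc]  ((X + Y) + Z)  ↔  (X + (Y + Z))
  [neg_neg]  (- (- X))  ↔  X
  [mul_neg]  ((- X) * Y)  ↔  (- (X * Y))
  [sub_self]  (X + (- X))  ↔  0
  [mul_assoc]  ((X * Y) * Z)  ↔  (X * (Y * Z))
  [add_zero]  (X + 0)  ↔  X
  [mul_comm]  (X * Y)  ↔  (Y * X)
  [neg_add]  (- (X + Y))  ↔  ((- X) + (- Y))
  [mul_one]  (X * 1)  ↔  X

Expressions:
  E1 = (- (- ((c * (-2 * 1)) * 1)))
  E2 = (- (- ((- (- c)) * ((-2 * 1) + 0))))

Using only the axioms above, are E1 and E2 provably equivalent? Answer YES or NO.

1. [neg_neg →] (- (- ((c * (-2 * 1)) * 1)))  →  ((c * (-2 * 1)) * 1)
2. [mul_one →] ((c * (-2 * 1)) * 1)  →  (c * (-2 * 1))
3. [add_zero ←] (-2 * 1)  →  ((-2 * 1) + 0);  E1 = (c * ((-2 * 1) + 0))
4. [neg_neg ←] c  →  (- (- c));  E1 = ((- (- c)) * ((-2 * 1) + 0))
5. [neg_neg ←] ((- (- c)) * ((-2 * 1) + 0))  →  (- (- ((- (- c)) * ((-2 * 1) + 0))));  this is E2

YES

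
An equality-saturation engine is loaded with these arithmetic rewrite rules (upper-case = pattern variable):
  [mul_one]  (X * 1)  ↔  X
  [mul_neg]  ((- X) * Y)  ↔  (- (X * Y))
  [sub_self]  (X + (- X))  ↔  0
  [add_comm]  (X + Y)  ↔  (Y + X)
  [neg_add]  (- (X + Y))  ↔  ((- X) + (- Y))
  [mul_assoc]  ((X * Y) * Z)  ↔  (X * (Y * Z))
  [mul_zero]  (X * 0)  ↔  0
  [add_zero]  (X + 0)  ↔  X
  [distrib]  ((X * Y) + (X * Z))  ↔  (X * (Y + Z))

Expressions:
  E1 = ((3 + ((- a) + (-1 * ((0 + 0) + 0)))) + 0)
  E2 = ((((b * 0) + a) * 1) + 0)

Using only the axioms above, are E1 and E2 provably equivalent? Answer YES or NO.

NO

The axioms are sound identities: if E1 ↔* E2 then E1 and E2 evaluate identically under any assignment.
Under a=0, b=0: E1 evaluates to 3, E2 to 0. Distinct ⇒ no rewrite sequence connects them.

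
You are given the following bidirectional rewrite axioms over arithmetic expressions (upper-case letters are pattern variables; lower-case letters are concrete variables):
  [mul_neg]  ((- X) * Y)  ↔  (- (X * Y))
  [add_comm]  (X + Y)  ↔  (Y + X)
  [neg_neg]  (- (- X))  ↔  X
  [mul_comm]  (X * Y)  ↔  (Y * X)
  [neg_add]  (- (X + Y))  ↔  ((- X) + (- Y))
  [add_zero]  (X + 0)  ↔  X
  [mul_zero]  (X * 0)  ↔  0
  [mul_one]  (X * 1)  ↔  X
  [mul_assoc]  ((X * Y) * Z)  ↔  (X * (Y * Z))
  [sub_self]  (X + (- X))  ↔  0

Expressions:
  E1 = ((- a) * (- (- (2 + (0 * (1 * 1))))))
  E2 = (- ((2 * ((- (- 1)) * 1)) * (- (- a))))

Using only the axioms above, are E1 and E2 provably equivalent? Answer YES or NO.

step 1: mul_one (→) rewrites (1 * 1) into 1, now ((- a) * (- (- (2 + (0 * 1)))))
step 2: mul_one (→) rewrites (0 * 1) into 0, now ((- a) * (- (- (2 + 0))))
step 3: add_zero (→) rewrites (2 + 0) into 2, now ((- a) * (- (- 2)))
step 4: neg_neg (→) rewrites (- (- 2)) into 2, now ((- a) * 2)
step 5: mul_neg (→) rewrites ((- a) * 2) into (- (a * 2))
step 6: mul_one (←) rewrites 2 into (2 * 1), now (- (a * (2 * 1)))
step 7: neg_neg (←) rewrites 1 into (- (- 1)), now (- (a * (2 * (- (- 1)))))
step 8: mul_comm (→) rewrites (a * (2 * (- (- 1)))) into ((2 * (- (- 1))) * a), now (- ((2 * (- (- 1))) * a))
step 9: neg_neg (←) rewrites a into (- (- a)), now (- ((2 * (- (- 1))) * (- (- a))))
step 10: mul_one (←) rewrites (- (- 1)) into ((- (- 1)) * 1), which is E2

YES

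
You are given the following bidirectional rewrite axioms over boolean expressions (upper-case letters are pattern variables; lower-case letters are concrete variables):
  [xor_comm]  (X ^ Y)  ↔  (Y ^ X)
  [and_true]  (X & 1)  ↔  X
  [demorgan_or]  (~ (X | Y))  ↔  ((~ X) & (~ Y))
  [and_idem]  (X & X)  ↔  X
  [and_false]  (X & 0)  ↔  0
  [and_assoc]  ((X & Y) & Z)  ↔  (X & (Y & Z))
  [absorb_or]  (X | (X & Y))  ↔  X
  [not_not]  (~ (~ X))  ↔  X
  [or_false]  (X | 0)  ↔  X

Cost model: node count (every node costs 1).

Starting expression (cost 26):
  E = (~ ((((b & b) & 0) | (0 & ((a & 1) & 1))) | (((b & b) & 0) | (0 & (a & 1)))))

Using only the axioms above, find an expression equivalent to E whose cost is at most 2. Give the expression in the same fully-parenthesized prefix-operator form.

1. [and_true →] ((a & 1) & 1)  →  (a & 1);  E = (~ ((((b & b) & 0) | (0 & (a & 1))) | (((b & b) & 0) | (0 & (a & 1)))))
2. [demorgan_or →] (~ ((((b & b) & 0) | (0 & (a & 1))) | (((b & b) & 0) | (0 & (a & 1)))))  →  ((~ (((b & b) & 0) | (0 & (a & 1)))) & (~ (((b & b) & 0) | (0 & (a & 1)))))
3. [and_idem →] ((~ (((b & b) & 0) | (0 & (a & 1)))) & (~ (((b & b) & 0) | (0 & (a & 1)))))  →  (~ (((b & b) & 0) | (0 & (a & 1))))
4. [and_idem →] (b & b)  →  b;  E = (~ ((b & 0) | (0 & (a & 1))))
5. [and_true →] (a & 1)  →  a;  E = (~ ((b & 0) | (0 & a)))
6. [and_false →] (b & 0)  →  0;  E = (~ (0 | (0 & a)))
7. [absorb_or →] (0 | (0 & a))  →  0;  cost 2 ≤ 2, done

(~ 0)   [cost 2]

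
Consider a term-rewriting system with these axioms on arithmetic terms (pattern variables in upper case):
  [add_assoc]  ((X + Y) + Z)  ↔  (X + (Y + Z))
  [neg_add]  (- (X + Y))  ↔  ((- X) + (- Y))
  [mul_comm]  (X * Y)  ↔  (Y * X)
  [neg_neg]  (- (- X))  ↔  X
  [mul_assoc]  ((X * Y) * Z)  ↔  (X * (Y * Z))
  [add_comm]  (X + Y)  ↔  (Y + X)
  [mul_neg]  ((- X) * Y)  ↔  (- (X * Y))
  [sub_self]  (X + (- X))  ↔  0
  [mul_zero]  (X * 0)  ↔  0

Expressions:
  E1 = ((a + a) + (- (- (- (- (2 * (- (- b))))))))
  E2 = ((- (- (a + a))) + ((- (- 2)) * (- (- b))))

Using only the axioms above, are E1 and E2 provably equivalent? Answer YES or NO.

YES

(1) (- (- b))  =[neg_neg →]=  b    ⊢ ((a + a) + (- (- (- (- (2 * b))))))
(2) (- (- (- (- (2 * b)))))  =[neg_neg →]=  (- (- (2 * b)))    ⊢ ((a + a) + (- (- (2 * b))))
(3) (- (- (2 * b)))  =[neg_neg →]=  (2 * b)    ⊢ ((a + a) + (2 * b))
(4) 2  =[neg_neg ←]=  (- (- 2))    ⊢ ((a + a) + ((- (- 2)) * b))
(5) (a + a)  =[neg_neg ←]=  (- (- (a + a)))    ⊢ ((- (- (a + a))) + ((- (- 2)) * b))
(6) b  =[neg_neg ←]=  (- (- b))    ⊢ E2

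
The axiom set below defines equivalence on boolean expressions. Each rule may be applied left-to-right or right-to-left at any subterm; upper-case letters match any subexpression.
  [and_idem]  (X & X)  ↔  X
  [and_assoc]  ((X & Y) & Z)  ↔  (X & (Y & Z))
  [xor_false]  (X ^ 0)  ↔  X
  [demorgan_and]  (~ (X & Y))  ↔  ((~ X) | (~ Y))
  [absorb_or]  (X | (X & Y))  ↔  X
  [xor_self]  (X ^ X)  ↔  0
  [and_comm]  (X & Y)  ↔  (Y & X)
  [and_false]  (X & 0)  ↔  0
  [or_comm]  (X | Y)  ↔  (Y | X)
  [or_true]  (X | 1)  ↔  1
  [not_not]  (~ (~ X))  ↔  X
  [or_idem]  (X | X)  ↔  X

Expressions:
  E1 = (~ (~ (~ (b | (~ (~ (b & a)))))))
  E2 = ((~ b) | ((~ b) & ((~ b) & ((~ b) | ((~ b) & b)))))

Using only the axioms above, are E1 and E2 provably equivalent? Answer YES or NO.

YES

step 1: not_not (→) rewrites (~ (~ (b & a))) into (b & a), now (~ (~ (~ (b | (b & a)))))
step 2: absorb_or (→) rewrites (b | (b & a)) into b, now (~ (~ (~ b)))
step 3: not_not (→) rewrites (~ (~ (~ b))) into (~ b)
step 4: or_idem (←) rewrites (~ b) into ((~ b) | (~ b))
step 5: and_idem (←) rewrites (~ b) into ((~ b) & (~ b)), now ((~ b) | ((~ b) & (~ b)))
step 6: and_idem (←) rewrites (~ b) into ((~ b) & (~ b)), now ((~ b) | ((~ b) & ((~ b) & (~ b))))
step 7: absorb_or (←) rewrites (~ b) into ((~ b) | ((~ b) & b)), which is E2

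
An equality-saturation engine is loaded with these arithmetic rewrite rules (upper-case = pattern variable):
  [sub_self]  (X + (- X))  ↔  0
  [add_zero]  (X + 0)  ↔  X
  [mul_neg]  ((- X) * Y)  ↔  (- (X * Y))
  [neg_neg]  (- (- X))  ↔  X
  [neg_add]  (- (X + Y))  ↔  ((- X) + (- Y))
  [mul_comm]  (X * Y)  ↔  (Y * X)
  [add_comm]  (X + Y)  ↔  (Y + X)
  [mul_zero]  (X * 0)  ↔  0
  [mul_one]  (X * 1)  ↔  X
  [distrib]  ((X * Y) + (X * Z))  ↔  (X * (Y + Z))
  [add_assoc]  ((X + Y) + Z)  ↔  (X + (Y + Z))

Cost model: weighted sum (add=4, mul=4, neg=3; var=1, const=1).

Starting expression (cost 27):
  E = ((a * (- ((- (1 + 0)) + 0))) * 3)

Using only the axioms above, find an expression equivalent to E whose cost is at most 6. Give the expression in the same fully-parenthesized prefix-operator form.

(a * 3)   [cost 6]

(1) ((- (1 + 0)) + 0)  =[add_zero →]=  (- (1 + 0))    ⊢ ((a * (- (- (1 + 0)))) * 3)
(2) (1 + 0)  =[add_zero →]=  1    ⊢ ((a * (- (- 1))) * 3)
(3) (- (- 1))  =[neg_neg →]=  1    ⊢ ((a * 1) * 3)
(4) (a * 1)  =[mul_one →]=  a    ⊢ cost 6, within 6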